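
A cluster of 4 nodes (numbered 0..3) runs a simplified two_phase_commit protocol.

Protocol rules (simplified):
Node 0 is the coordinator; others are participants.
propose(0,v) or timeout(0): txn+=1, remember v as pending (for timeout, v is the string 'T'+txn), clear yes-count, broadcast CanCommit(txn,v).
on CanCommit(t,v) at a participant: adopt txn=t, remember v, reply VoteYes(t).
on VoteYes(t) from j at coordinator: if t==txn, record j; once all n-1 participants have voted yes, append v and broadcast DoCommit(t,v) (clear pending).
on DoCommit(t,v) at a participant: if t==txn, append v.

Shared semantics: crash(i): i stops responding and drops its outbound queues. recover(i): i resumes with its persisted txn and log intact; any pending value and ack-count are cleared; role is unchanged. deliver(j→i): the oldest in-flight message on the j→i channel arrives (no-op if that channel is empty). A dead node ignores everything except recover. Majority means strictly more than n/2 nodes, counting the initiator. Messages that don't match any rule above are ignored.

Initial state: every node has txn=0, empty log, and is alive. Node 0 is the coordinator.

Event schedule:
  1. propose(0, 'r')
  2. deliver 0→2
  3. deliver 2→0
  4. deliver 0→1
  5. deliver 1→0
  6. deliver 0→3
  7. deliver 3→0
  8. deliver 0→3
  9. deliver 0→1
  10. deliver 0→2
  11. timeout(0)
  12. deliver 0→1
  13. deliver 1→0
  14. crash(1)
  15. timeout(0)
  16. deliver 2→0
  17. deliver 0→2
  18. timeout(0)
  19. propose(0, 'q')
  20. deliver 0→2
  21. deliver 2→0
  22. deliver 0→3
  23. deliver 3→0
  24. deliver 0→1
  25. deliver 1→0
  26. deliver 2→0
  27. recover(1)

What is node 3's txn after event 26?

2

1. propose(0,'r'):  <0:coor t1 ->
2. deliver 0→2:  <2:part t1 ->
3. deliver 2→0:  nop
4. deliver 0→1:  <1:part t1 ->
5. deliver 1→0:  nop
6. deliver 0→3:  <3:part t1 ->
7. deliver 3→0:  <0:coor t1 r>
8. deliver 0→3:  <3:part t1 r>
9. deliver 0→1:  <1:part t1 r>
10. deliver 0→2:  <2:part t1 r>
11. timeout(0):  <0:coor t2 r>
12. deliver 0→1:  <1:part t2 r>
13. deliver 1→0:  nop
14. crash(1):  <1:✗part t2 r>
15. timeout(0):  <0:coor t3 r>
16. deliver 2→0:  nop
17. deliver 0→2:  <2:part t2 r>
18. timeout(0):  <0:coor t4 r>
19. propose(0,'q'):  <0:coor t5 r>
20. deliver 0→2:  <2:part t3 r>
21. deliver 2→0:  nop
22. deliver 0→3:  <3:part t2 r>
23. deliver 3→0:  nop
24. deliver 0→1:  nop
25. deliver 1→0:  nop
26. deliver 2→0:  nop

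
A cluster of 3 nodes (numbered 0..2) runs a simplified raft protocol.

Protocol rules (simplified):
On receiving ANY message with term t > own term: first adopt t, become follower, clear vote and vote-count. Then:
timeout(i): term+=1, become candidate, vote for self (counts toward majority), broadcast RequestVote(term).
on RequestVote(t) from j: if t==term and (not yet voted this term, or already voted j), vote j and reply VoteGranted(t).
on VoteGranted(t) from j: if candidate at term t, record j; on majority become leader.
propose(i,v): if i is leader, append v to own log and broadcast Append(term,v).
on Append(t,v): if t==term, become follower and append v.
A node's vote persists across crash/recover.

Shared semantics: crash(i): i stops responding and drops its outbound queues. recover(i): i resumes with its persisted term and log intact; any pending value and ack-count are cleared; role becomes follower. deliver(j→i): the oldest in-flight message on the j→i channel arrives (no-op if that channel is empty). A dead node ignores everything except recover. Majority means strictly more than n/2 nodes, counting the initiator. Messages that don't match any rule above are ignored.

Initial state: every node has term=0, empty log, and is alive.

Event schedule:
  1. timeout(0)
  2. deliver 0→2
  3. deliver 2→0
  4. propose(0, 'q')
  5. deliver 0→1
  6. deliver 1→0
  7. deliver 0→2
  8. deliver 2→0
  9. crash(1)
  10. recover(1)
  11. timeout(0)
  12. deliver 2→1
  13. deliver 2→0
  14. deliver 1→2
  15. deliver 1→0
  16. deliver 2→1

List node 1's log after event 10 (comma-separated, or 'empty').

empty

e1 timeout(0): 0[cand,t=1,-]
e2 deliver 0→2: 2[foll,t=1,-]
e3 deliver 2→0: 0[lead,t=1,-]
e4 propose(0,'q'): 0[lead,t=1,q]
e5 deliver 0→1: 1[foll,t=1,-]
e6 deliver 1→0: ·
e7 deliver 0→2: 2[foll,t=1,q]
e8 deliver 2→0: ·
e9 crash(1): 1[✗foll,t=1,-]
e10 recover(1): 1[foll,t=1,-]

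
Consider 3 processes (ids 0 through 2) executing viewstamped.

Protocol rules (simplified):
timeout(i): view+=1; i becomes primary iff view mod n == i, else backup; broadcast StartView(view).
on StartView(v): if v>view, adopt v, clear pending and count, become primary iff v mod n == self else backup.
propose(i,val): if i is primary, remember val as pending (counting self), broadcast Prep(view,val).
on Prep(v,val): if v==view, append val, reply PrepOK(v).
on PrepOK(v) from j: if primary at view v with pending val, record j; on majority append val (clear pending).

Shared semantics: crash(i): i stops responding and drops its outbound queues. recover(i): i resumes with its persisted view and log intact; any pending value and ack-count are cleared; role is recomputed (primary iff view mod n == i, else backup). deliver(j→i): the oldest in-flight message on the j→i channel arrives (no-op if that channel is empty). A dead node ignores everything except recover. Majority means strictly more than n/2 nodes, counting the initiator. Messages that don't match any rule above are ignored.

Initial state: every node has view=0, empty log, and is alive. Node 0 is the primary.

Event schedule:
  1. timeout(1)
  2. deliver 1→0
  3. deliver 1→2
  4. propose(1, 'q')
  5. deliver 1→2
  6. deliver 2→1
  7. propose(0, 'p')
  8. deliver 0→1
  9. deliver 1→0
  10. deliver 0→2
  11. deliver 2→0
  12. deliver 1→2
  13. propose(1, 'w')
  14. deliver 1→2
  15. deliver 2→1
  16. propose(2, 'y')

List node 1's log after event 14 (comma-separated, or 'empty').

q

1. timeout(1):  <1:prim v1 ->
2. deliver 1→0:  <0:back v1 ->
3. deliver 1→2:  <2:back v1 ->
4. propose(1,'q'):  nop
5. deliver 1→2:  <2:back v1 q>
6. deliver 2→1:  <1:prim v1 q>
7. propose(0,'p'):  nop
8. deliver 0→1:  nop
9. deliver 1→0:  <0:back v1 q>
10. deliver 0→2:  nop
11. deliver 2→0:  nop
12. deliver 1→2:  nop
13. propose(1,'w'):  nop
14. deliver 1→2:  <2:back v1 q,w>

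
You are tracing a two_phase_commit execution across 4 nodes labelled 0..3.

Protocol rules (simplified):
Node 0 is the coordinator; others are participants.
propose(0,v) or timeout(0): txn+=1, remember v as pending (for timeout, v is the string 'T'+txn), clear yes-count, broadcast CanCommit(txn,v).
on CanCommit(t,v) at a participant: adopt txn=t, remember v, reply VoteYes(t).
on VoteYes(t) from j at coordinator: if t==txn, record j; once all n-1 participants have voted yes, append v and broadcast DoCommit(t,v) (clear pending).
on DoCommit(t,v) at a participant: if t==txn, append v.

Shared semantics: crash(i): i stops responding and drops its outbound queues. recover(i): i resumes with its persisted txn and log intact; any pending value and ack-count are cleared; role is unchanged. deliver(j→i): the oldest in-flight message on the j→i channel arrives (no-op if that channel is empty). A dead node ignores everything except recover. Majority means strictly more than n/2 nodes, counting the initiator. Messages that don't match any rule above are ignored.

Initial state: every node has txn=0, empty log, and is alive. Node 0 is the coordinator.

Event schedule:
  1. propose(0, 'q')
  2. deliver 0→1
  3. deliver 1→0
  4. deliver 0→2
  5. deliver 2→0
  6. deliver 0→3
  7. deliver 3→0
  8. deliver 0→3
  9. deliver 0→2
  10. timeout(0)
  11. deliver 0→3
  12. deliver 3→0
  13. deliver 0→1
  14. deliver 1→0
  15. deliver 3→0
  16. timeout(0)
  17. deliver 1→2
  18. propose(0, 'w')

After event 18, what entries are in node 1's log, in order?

[1] propose(0,'q') → N0(coor t1 [-])
[2] deliver 0→1 → N1(part t1 [-])
[3] deliver 1→0 → ∅
[4] deliver 0→2 → N2(part t1 [-])
[5] deliver 2→0 → ∅
[6] deliver 0→3 → N3(part t1 [-])
[7] deliver 3→0 → N0(coor t1 [q])
[8] deliver 0→3 → N3(part t1 [q])
[9] deliver 0→2 → N2(part t1 [q])
[10] timeout(0) → N0(coor t2 [q])
[11] deliver 0→3 → N3(part t2 [q])
[12] deliver 3→0 → ∅
[13] deliver 0→1 → N1(part t1 [q])
[14] deliver 1→0 → ∅
[15] deliver 3→0 → ∅
[16] timeout(0) → N0(coor t3 [q])
[17] deliver 1→2 → ∅
[18] propose(0,'w') → N0(coor t4 [q])

q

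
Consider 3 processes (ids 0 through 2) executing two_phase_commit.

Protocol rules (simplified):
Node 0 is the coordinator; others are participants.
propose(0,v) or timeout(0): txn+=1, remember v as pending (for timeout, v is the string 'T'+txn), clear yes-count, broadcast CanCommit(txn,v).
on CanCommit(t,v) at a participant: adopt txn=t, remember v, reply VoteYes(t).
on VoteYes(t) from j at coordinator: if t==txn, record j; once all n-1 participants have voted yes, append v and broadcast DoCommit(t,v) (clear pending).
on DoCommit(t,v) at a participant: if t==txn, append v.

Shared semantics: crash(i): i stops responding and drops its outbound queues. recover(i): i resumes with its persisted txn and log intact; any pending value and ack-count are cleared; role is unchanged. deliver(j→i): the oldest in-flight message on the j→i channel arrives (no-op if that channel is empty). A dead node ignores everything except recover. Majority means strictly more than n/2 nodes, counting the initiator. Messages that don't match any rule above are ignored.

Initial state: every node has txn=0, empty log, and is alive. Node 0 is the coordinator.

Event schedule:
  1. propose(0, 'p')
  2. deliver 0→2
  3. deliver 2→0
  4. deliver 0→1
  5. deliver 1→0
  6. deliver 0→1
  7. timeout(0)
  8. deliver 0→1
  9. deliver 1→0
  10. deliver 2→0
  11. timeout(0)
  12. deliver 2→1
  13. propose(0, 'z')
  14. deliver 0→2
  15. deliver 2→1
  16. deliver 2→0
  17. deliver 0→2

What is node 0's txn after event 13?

1. propose(0,'p'):  <0:coor t1 ->
2. deliver 0→2:  <2:part t1 ->
3. deliver 2→0:  nop
4. deliver 0→1:  <1:part t1 ->
5. deliver 1→0:  <0:coor t1 p>
6. deliver 0→1:  <1:part t1 p>
7. timeout(0):  <0:coor t2 p>
8. deliver 0→1:  <1:part t2 p>
9. deliver 1→0:  nop
10. deliver 2→0:  nop
11. timeout(0):  <0:coor t3 p>
12. deliver 2→1:  nop
13. propose(0,'z'):  <0:coor t4 p>

4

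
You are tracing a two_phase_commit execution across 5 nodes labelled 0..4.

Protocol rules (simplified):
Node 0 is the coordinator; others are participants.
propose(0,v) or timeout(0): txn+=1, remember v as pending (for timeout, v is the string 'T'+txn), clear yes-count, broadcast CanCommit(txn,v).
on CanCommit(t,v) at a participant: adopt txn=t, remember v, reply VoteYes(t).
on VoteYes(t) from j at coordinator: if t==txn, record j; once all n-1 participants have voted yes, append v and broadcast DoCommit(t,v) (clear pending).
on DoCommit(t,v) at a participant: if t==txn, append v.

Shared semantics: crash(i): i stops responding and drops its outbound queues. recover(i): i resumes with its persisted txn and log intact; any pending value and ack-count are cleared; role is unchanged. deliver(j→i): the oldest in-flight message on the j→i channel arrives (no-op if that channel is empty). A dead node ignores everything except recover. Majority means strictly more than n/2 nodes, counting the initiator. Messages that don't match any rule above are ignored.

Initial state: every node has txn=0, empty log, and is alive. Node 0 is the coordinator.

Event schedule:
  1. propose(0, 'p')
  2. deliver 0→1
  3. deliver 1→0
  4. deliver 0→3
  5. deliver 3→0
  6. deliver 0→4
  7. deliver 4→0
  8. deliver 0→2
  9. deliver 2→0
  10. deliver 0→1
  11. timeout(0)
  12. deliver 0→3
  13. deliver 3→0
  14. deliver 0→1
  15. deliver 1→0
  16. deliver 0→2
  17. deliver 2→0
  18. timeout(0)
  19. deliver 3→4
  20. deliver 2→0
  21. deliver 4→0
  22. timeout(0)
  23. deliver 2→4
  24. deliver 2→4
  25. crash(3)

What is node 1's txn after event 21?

2

step 1 propose(0,'p'): 0={coor,t=1,log=-}
step 2 deliver 0→1: 1={part,t=1,log=-}
step 3 deliver 1→0: —
step 4 deliver 0→3: 3={part,t=1,log=-}
step 5 deliver 3→0: —
step 6 deliver 0→4: 4={part,t=1,log=-}
step 7 deliver 4→0: —
step 8 deliver 0→2: 2={part,t=1,log=-}
step 9 deliver 2→0: 0={coor,t=1,log=p}
step 10 deliver 0→1: 1={part,t=1,log=p}
step 11 timeout(0): 0={coor,t=2,log=p}
step 12 deliver 0→3: 3={part,t=1,log=p}
step 13 deliver 3→0: —
step 14 deliver 0→1: 1={part,t=2,log=p}
step 15 deliver 1→0: —
step 16 deliver 0→2: 2={part,t=1,log=p}
step 17 deliver 2→0: —
step 18 timeout(0): 0={coor,t=3,log=p}
step 19 deliver 3→4: —
step 20 deliver 2→0: —
step 21 deliver 4→0: —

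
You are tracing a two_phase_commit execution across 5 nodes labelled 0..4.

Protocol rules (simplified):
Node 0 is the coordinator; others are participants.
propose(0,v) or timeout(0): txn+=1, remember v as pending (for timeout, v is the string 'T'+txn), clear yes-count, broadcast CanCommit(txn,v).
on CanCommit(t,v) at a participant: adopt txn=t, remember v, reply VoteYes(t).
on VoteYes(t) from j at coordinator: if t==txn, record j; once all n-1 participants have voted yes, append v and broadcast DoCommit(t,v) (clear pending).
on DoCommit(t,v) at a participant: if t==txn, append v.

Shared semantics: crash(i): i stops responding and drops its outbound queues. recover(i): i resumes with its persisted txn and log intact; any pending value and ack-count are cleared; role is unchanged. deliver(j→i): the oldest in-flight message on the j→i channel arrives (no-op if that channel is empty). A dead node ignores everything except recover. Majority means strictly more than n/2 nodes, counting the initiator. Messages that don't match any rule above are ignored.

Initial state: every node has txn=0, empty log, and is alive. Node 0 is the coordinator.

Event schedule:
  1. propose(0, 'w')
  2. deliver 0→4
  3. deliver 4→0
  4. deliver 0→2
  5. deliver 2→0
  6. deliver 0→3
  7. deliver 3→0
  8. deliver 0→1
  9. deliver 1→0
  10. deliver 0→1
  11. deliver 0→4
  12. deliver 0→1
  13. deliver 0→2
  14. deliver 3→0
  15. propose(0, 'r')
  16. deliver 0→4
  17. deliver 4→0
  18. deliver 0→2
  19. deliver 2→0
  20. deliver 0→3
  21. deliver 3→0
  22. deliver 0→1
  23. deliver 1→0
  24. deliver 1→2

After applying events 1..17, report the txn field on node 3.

e1 propose(0,'w'): 0[coor,t=1,-]
e2 deliver 0→4: 4[part,t=1,-]
e3 deliver 4→0: ·
e4 deliver 0→2: 2[part,t=1,-]
e5 deliver 2→0: ·
e6 deliver 0→3: 3[part,t=1,-]
e7 deliver 3→0: ·
e8 deliver 0→1: 1[part,t=1,-]
e9 deliver 1→0: 0[coor,t=1,w]
e10 deliver 0→1: 1[part,t=1,w]
e11 deliver 0→4: 4[part,t=1,w]
e12 deliver 0→1: ·
e13 deliver 0→2: 2[part,t=1,w]
e14 deliver 3→0: ·
e15 propose(0,'r'): 0[coor,t=2,w]
e16 deliver 0→4: 4[part,t=2,w]
e17 deliver 4→0: ·

1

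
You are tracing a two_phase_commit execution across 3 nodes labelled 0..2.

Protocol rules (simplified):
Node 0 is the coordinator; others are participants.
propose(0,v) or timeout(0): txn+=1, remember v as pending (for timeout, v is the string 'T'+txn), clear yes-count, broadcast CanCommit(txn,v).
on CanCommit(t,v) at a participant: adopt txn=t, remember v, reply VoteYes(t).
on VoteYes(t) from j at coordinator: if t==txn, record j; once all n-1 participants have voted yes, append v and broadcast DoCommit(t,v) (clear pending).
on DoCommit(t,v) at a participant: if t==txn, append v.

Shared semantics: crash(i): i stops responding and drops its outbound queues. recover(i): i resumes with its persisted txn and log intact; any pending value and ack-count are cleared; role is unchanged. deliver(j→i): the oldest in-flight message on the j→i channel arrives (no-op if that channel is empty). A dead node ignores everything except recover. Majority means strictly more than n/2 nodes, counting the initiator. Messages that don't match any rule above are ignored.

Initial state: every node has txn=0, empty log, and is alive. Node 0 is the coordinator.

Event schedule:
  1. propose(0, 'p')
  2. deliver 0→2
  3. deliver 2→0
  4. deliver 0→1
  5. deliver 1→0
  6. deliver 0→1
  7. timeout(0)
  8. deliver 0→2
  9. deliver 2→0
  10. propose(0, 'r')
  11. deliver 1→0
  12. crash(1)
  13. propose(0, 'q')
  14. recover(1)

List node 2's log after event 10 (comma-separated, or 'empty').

p

e1 propose(0,'p'): 0[coor,t=1,-]
e2 deliver 0→2: 2[part,t=1,-]
e3 deliver 2→0: ·
e4 deliver 0→1: 1[part,t=1,-]
e5 deliver 1→0: 0[coor,t=1,p]
e6 deliver 0→1: 1[part,t=1,p]
e7 timeout(0): 0[coor,t=2,p]
e8 deliver 0→2: 2[part,t=1,p]
e9 deliver 2→0: ·
e10 propose(0,'r'): 0[coor,t=3,p]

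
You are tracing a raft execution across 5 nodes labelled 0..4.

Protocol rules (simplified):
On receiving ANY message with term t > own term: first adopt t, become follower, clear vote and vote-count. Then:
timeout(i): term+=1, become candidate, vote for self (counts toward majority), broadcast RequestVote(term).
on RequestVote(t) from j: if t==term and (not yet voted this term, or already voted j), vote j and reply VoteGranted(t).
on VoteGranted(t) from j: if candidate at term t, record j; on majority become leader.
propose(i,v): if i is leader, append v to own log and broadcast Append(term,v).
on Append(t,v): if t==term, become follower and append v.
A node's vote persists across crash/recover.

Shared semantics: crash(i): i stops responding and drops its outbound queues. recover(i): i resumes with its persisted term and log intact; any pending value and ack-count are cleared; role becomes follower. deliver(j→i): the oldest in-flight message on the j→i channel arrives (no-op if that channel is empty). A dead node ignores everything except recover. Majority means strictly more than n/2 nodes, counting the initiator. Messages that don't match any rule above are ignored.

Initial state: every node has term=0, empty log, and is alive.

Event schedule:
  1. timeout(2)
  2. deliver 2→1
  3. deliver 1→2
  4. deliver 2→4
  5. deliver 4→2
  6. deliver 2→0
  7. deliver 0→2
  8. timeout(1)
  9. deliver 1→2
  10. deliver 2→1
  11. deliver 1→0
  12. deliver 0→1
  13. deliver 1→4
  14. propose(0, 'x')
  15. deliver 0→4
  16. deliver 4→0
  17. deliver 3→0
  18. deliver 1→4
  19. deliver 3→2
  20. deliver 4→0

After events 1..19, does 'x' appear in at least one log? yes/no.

[1] timeout(2) → N2(cand t1 [-])
[2] deliver 2→1 → N1(foll t1 [-])
[3] deliver 1→2 → ∅
[4] deliver 2→4 → N4(foll t1 [-])
[5] deliver 4→2 → N2(lead t1 [-])
[6] deliver 2→0 → N0(foll t1 [-])
[7] deliver 0→2 → ∅
[8] timeout(1) → N1(cand t2 [-])
[9] deliver 1→2 → N2(foll t2 [-])
[10] deliver 2→1 → ∅
[11] deliver 1→0 → N0(foll t2 [-])
[12] deliver 0→1 → N1(lead t2 [-])
[13] deliver 1→4 → N4(foll t2 [-])
[14] propose(0,'x') → ∅
[15] deliver 0→4 → ∅
[16] deliver 4→0 → ∅
[17] deliver 3→0 → ∅
[18] deliver 1→4 → ∅
[19] deliver 3→2 → ∅

no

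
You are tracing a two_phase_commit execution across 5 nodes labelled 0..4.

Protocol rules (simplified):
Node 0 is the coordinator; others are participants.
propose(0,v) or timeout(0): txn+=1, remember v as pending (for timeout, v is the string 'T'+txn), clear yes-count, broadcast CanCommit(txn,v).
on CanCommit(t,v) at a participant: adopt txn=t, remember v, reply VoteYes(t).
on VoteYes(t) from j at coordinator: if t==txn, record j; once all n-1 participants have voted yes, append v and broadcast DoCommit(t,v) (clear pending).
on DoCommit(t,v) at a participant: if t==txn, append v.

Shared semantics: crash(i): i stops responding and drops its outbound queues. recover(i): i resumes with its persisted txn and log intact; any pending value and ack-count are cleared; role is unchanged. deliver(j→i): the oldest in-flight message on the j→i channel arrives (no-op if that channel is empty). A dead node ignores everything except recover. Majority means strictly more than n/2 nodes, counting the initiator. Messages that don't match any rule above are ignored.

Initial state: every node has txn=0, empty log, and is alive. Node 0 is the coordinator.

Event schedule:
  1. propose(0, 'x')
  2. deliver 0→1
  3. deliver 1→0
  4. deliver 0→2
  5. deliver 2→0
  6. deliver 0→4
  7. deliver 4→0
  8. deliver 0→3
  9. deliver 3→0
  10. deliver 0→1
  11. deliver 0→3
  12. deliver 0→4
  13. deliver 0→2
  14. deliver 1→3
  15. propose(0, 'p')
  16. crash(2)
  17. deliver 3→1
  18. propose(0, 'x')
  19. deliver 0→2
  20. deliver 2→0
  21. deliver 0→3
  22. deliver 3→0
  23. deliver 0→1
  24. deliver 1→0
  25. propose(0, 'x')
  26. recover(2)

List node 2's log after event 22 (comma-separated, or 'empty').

x

step 1 propose(0,'x'): 0={coor,t=1,log=-}
step 2 deliver 0→1: 1={part,t=1,log=-}
step 3 deliver 1→0: —
step 4 deliver 0→2: 2={part,t=1,log=-}
step 5 deliver 2→0: —
step 6 deliver 0→4: 4={part,t=1,log=-}
step 7 deliver 4→0: —
step 8 deliver 0→3: 3={part,t=1,log=-}
step 9 deliver 3→0: 0={coor,t=1,log=x}
step 10 deliver 0→1: 1={part,t=1,log=x}
step 11 deliver 0→3: 3={part,t=1,log=x}
step 12 deliver 0→4: 4={part,t=1,log=x}
step 13 deliver 0→2: 2={part,t=1,log=x}
step 14 deliver 1→3: —
step 15 propose(0,'p'): 0={coor,t=2,log=x}
step 16 crash(2): 2={✗part,t=1,log=x}
step 17 deliver 3→1: —
step 18 propose(0,'x'): 0={coor,t=3,log=x}
step 19 deliver 0→2: —
step 20 deliver 2→0: —
step 21 deliver 0→3: 3={part,t=2,log=x}
step 22 deliver 3→0: —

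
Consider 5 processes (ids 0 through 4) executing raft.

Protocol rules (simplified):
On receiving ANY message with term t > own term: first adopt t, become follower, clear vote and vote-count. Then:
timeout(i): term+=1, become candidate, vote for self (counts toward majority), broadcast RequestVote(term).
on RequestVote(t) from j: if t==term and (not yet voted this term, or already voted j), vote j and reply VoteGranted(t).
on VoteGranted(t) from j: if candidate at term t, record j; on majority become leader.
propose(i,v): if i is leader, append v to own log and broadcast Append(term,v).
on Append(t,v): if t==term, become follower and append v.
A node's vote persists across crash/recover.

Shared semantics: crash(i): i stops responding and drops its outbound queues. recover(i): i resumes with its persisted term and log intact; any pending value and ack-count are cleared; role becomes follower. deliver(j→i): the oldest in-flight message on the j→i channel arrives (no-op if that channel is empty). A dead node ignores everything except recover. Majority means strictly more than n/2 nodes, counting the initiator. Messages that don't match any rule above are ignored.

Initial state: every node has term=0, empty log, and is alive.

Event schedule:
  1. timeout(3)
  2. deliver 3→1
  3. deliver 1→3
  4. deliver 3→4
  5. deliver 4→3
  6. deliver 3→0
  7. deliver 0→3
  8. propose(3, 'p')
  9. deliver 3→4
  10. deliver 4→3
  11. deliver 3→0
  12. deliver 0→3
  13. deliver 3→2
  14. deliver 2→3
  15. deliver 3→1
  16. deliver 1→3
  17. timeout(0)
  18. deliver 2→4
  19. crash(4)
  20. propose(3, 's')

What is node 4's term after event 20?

1

step 1 timeout(3): 3={cand,t=1,log=-}
step 2 deliver 3→1: 1={foll,t=1,log=-}
step 3 deliver 1→3: —
step 4 deliver 3→4: 4={foll,t=1,log=-}
step 5 deliver 4→3: 3={lead,t=1,log=-}
step 6 deliver 3→0: 0={foll,t=1,log=-}
step 7 deliver 0→3: —
step 8 propose(3,'p'): 3={lead,t=1,log=p}
step 9 deliver 3→4: 4={foll,t=1,log=p}
step 10 deliver 4→3: —
step 11 deliver 3→0: 0={foll,t=1,log=p}
step 12 deliver 0→3: —
step 13 deliver 3→2: 2={foll,t=1,log=-}
step 14 deliver 2→3: —
step 15 deliver 3→1: 1={foll,t=1,log=p}
step 16 deliver 1→3: —
step 17 timeout(0): 0={cand,t=2,log=p}
step 18 deliver 2→4: —
step 19 crash(4): 4={✗foll,t=1,log=p}
step 20 propose(3,'s'): 3={lead,t=1,log=p,s}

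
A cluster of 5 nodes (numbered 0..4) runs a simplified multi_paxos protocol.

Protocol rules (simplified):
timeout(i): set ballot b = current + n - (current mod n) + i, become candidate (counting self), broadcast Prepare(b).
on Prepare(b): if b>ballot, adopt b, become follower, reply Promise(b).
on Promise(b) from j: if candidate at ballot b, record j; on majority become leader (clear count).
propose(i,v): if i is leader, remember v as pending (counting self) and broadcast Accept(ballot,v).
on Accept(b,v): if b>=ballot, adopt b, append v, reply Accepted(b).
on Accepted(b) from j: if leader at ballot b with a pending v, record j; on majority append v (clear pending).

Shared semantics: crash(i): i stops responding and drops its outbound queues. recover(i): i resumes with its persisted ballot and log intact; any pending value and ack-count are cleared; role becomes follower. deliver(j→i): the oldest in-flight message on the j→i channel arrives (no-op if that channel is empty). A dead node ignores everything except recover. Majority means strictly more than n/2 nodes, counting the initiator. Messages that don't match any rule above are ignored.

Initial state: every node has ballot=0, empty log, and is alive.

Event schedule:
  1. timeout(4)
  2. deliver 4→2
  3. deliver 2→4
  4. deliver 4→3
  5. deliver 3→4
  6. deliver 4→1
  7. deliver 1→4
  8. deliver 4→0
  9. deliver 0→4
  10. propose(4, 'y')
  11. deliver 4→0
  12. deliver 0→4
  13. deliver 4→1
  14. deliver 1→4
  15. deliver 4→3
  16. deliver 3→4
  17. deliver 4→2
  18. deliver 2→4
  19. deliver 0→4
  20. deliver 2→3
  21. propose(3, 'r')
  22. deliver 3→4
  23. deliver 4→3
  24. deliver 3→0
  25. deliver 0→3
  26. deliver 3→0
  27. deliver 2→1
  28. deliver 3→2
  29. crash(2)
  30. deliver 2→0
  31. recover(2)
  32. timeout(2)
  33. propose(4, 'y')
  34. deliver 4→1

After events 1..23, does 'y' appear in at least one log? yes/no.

after 1 — timeout(4): n4:cand/b9/[-]
after 2 — deliver 4→2: n2:foll/b9/[-]
after 3 — deliver 2→4: ·
after 4 — deliver 4→3: n3:foll/b9/[-]
after 5 — deliver 3→4: n4:lead/b9/[-]
after 6 — deliver 4→1: n1:foll/b9/[-]
after 7 — deliver 1→4: ·
after 8 — deliver 4→0: n0:foll/b9/[-]
after 9 — deliver 0→4: ·
after 10 — propose(4,'y'): ·
after 11 — deliver 4→0: n0:foll/b9/[y]
after 12 — deliver 0→4: ·
after 13 — deliver 4→1: n1:foll/b9/[y]
after 14 — deliver 1→4: n4:lead/b9/[y]
after 15 — deliver 4→3: n3:foll/b9/[y]
after 16 — deliver 3→4: ·
after 17 — deliver 4→2: n2:foll/b9/[y]
after 18 — deliver 2→4: ·
after 19 — deliver 0→4: ·
after 20 — deliver 2→3: ·
after 21 — propose(3,'r'): ·
after 22 — deliver 3→4: ·
after 23 — deliver 4→3: ·

yes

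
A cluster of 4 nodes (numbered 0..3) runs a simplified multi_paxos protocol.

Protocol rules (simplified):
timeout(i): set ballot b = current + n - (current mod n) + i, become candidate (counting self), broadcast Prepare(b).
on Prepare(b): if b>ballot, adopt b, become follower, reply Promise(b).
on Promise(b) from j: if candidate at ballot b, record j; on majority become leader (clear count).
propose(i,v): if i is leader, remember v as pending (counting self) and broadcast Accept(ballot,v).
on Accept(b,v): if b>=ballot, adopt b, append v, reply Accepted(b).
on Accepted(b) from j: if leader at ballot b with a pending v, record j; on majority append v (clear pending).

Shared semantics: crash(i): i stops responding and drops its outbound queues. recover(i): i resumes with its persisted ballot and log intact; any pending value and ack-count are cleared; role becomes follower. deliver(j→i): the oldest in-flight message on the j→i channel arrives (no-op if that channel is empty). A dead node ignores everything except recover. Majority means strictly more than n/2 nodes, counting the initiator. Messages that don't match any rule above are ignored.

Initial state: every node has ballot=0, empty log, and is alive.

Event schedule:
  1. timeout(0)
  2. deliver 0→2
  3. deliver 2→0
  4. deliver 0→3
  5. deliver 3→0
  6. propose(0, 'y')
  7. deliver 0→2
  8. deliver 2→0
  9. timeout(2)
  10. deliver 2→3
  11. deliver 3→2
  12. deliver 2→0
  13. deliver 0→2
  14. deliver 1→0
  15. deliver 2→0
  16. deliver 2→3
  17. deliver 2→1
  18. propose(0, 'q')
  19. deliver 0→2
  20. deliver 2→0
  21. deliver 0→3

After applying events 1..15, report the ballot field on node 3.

10

e1 timeout(0): 0[cand,b=4,-]
e2 deliver 0→2: 2[foll,b=4,-]
e3 deliver 2→0: ·
e4 deliver 0→3: 3[foll,b=4,-]
e5 deliver 3→0: 0[lead,b=4,-]
e6 propose(0,'y'): ·
e7 deliver 0→2: 2[foll,b=4,y]
e8 deliver 2→0: ·
e9 timeout(2): 2[cand,b=10,y]
e10 deliver 2→3: 3[foll,b=10,-]
e11 deliver 3→2: ·
e12 deliver 2→0: 0[foll,b=10,-]
e13 deliver 0→2: 2[lead,b=10,y]
e14 deliver 1→0: ·
e15 deliver 2→0: ·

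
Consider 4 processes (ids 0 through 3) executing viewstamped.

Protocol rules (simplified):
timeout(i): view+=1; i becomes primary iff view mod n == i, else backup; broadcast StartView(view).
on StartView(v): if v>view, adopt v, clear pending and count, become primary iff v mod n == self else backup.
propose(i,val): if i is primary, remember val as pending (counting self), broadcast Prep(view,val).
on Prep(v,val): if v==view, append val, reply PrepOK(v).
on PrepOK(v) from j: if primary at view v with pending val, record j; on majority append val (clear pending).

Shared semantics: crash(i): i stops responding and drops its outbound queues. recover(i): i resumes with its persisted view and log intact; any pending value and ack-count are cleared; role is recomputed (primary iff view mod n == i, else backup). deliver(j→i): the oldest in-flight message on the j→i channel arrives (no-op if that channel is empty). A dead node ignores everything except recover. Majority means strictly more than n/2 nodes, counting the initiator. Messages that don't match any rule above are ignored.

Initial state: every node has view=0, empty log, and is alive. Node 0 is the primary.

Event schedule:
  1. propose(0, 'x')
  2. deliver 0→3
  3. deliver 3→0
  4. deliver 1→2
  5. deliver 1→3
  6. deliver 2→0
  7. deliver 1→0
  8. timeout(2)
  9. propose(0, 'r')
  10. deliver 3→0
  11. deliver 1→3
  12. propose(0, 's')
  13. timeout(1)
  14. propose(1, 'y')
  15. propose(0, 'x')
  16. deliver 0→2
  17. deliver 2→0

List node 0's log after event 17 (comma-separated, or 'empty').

1. propose(0,'x'):  nop
2. deliver 0→3:  <3:back v0 x>
3. deliver 3→0:  nop
4. deliver 1→2:  nop
5. deliver 1→3:  nop
6. deliver 2→0:  nop
7. deliver 1→0:  nop
8. timeout(2):  <2:back v1 ->
9. propose(0,'r'):  nop
10. deliver 3→0:  nop
11. deliver 1→3:  nop
12. propose(0,'s'):  nop
13. timeout(1):  <1:prim v1 ->
14. propose(1,'y'):  nop
15. propose(0,'x'):  nop
16. deliver 0→2:  nop
17. deliver 2→0:  <0:back v1 ->

empty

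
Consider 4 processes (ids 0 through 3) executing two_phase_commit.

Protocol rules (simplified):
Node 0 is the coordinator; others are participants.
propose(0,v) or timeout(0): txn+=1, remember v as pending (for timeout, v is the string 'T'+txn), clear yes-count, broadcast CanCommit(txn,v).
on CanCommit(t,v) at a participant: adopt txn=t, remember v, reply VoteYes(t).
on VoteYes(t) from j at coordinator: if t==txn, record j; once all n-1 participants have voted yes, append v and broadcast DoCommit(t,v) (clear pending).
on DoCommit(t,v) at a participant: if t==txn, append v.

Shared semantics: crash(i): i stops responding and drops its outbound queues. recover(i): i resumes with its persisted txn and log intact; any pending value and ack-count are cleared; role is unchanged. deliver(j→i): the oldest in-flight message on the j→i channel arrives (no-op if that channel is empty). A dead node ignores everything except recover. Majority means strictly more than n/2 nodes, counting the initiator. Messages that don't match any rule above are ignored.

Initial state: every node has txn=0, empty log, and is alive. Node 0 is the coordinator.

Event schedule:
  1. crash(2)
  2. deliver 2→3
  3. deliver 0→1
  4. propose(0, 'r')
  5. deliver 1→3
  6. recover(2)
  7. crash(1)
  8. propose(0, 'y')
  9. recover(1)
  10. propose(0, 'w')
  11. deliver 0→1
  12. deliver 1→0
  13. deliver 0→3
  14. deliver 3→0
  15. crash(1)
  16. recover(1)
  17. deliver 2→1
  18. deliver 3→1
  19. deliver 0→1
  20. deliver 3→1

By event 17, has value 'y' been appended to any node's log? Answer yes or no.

step 1 crash(2): 2={✗part,t=0,log=-}
step 2 deliver 2→3: —
step 3 deliver 0→1: —
step 4 propose(0,'r'): 0={coor,t=1,log=-}
step 5 deliver 1→3: —
step 6 recover(2): 2={part,t=0,log=-}
step 7 crash(1): 1={✗part,t=0,log=-}
step 8 propose(0,'y'): 0={coor,t=2,log=-}
step 9 recover(1): 1={part,t=0,log=-}
step 10 propose(0,'w'): 0={coor,t=3,log=-}
step 11 deliver 0→1: 1={part,t=1,log=-}
step 12 deliver 1→0: —
step 13 deliver 0→3: 3={part,t=1,log=-}
step 14 deliver 3→0: —
step 15 crash(1): 1={✗part,t=1,log=-}
step 16 recover(1): 1={part,t=1,log=-}
step 17 deliver 2→1: —

no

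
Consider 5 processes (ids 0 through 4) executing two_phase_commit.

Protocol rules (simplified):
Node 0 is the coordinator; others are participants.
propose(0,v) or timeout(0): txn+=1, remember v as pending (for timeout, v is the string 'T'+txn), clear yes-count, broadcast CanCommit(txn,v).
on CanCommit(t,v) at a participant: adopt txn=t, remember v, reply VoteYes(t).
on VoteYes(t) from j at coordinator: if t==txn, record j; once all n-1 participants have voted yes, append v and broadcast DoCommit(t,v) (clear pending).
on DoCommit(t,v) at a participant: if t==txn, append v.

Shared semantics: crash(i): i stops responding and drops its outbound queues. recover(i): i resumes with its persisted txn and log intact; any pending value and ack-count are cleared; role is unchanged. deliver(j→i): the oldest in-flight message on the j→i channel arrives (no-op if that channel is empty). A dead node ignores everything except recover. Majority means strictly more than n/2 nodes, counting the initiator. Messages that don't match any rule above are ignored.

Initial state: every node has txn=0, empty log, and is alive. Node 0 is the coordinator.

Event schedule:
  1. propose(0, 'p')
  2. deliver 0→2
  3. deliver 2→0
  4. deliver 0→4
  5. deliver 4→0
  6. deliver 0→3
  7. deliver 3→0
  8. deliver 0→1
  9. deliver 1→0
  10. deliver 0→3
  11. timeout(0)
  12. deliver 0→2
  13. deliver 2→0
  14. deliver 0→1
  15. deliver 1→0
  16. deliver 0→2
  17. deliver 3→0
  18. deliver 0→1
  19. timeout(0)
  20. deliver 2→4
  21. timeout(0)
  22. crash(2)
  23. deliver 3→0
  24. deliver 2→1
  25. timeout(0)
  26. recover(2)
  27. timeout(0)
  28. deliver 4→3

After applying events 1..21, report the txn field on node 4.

step 1 propose(0,'p'): 0={coor,t=1,log=-}
step 2 deliver 0→2: 2={part,t=1,log=-}
step 3 deliver 2→0: —
step 4 deliver 0→4: 4={part,t=1,log=-}
step 5 deliver 4→0: —
step 6 deliver 0→3: 3={part,t=1,log=-}
step 7 deliver 3→0: —
step 8 deliver 0→1: 1={part,t=1,log=-}
step 9 deliver 1→0: 0={coor,t=1,log=p}
step 10 deliver 0→3: 3={part,t=1,log=p}
step 11 timeout(0): 0={coor,t=2,log=p}
step 12 deliver 0→2: 2={part,t=1,log=p}
step 13 deliver 2→0: —
step 14 deliver 0→1: 1={part,t=1,log=p}
step 15 deliver 1→0: —
step 16 deliver 0→2: 2={part,t=2,log=p}
step 17 deliver 3→0: —
step 18 deliver 0→1: 1={part,t=2,log=p}
step 19 timeout(0): 0={coor,t=3,log=p}
step 20 deliver 2→4: —
step 21 timeout(0): 0={coor,t=4,log=p}

1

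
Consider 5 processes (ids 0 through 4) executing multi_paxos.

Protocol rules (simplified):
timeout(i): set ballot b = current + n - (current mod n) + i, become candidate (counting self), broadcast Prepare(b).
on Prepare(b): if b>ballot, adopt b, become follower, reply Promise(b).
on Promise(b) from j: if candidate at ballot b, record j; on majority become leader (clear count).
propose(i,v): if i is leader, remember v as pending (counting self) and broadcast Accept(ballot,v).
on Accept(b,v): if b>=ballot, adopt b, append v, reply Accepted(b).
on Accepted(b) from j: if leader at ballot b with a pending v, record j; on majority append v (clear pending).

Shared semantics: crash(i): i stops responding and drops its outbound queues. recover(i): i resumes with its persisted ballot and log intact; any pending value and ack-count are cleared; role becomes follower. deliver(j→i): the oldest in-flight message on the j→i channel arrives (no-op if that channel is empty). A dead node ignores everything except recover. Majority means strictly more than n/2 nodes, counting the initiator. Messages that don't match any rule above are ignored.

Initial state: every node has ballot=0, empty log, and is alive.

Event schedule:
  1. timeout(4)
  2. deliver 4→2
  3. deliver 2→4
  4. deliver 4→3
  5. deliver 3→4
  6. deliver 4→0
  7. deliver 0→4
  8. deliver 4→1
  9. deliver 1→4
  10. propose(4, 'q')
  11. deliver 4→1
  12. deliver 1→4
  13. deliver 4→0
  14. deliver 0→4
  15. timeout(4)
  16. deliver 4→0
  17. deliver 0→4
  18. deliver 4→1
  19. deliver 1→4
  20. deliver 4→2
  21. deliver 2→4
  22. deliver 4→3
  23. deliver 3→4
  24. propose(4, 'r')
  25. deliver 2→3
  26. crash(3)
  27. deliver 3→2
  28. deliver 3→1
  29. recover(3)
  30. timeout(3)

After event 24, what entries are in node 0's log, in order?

[1] timeout(4) → N4(cand b9 [-])
[2] deliver 4→2 → N2(foll b9 [-])
[3] deliver 2→4 → ∅
[4] deliver 4→3 → N3(foll b9 [-])
[5] deliver 3→4 → N4(lead b9 [-])
[6] deliver 4→0 → N0(foll b9 [-])
[7] deliver 0→4 → ∅
[8] deliver 4→1 → N1(foll b9 [-])
[9] deliver 1→4 → ∅
[10] propose(4,'q') → ∅
[11] deliver 4→1 → N1(foll b9 [q])
[12] deliver 1→4 → ∅
[13] deliver 4→0 → N0(foll b9 [q])
[14] deliver 0→4 → N4(lead b9 [q])
[15] timeout(4) → N4(cand b14 [q])
[16] deliver 4→0 → N0(foll b14 [q])
[17] deliver 0→4 → ∅
[18] deliver 4→1 → N1(foll b14 [q])
[19] deliver 1→4 → N4(lead b14 [q])
[20] deliver 4→2 → N2(foll b9 [q])
[21] deliver 2→4 → ∅
[22] deliver 4→3 → N3(foll b9 [q])
[23] deliver 3→4 → ∅
[24] propose(4,'r') → ∅

q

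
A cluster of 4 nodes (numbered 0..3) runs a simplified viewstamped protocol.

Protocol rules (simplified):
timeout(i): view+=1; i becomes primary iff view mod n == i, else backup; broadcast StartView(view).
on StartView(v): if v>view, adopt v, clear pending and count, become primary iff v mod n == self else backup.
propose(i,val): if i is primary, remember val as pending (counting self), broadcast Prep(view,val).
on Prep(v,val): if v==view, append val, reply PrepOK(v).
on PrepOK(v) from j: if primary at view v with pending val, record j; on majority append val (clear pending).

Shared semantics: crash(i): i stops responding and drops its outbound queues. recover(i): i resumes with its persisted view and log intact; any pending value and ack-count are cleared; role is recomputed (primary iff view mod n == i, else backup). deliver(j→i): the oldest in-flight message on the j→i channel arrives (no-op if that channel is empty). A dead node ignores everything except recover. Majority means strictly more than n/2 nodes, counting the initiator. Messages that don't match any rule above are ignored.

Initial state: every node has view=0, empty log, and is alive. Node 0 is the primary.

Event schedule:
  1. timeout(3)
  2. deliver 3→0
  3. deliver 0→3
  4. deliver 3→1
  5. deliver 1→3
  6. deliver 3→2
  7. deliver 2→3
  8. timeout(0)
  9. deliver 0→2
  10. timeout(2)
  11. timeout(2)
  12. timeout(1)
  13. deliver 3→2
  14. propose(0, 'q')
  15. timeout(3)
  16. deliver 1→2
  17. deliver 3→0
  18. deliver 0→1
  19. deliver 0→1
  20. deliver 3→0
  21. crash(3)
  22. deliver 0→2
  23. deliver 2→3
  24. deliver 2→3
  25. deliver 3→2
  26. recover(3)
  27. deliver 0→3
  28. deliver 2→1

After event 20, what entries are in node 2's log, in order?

empty

[1] timeout(3) → N3(back v1 [-])
[2] deliver 3→0 → N0(back v1 [-])
[3] deliver 0→3 → ∅
[4] deliver 3→1 → N1(prim v1 [-])
[5] deliver 1→3 → ∅
[6] deliver 3→2 → N2(back v1 [-])
[7] deliver 2→3 → ∅
[8] timeout(0) → N0(back v2 [-])
[9] deliver 0→2 → N2(prim v2 [-])
[10] timeout(2) → N2(back v3 [-])
[11] timeout(2) → N2(back v4 [-])
[12] timeout(1) → N1(back v2 [-])
[13] deliver 3→2 → ∅
[14] propose(0,'q') → ∅
[15] timeout(3) → N3(back v2 [-])
[16] deliver 1→2 → ∅
[17] deliver 3→0 → ∅
[18] deliver 0→1 → ∅
[19] deliver 0→1 → ∅
[20] deliver 3→0 → ∅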